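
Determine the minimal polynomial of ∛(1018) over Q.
m_α(x) = x^3 - 1018

α satisfies α^3 = 1018, so x^3 - 1018 annihilates α. By the rational root test, a rational root p/q (in lowest terms) of x^3 - 1018 would satisfy p^3 = 1018 q^3, forcing q = 1 and p^3 = 1018; but 1018 is not a perfect cube, contradiction. A monic cubic over Q with no rational root is irreducible (any nontrivial factorization would include a linear factor). Hence x^3 - 1018 is the minimal polynomial of α, and in particular [Q(α):Q] = 3.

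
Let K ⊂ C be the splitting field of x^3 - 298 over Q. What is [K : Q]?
[K : Q] = 6

The roots of x^3 - 298 are ∛298, ω∛298, ω^2∛298 where ω = e^(2πi/3) is a primitive cube root of unity, so K = Q(∛298, ω). Now [Q(∛298):Q] = 3 (since 298 is not a perfect cube, x^3 - 298 is irreducible) and [Q(ω):Q] = 2. Both 2 and 3 divide [K:Q], and [K:Q] ≤ 3·2 = 6, so [K:Q] = 6. (Equivalently: Q(∛298) ⊂ R but ω ∉ R, so [K : Q(∛298)] = 2.)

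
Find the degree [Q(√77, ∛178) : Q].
[Q(√77, ∛178) : Q] = 6

Let L = Q(√77, ∛178). Since Q(√77) ⊂ L and [Q(√77):Q] = 2, the tower law gives 2 | [L:Q]. Likewise Q(∛178) ⊂ L with [Q(∛178):Q] = 3 (because 178 is not a perfect cube), so 3 | [L:Q]. As gcd(2,3) = 1, [L:Q] is divisible by 6. Conversely L is generated over Q by √77 and ∛178, so [L:Q] ≤ 2·3 = 6. Therefore [Q(√77, ∛178) : Q] = 6.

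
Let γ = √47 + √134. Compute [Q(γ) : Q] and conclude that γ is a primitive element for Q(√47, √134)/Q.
[Q(γ) : Q] = 4 (equivalently, Q(γ) = Q(√47, √134))

Obviously Q(γ) ⊆ Q(√47, √134), and [Q(√47, √134):Q] = 4 (since 47, 134 are distinct squarefree integers > 1 with 6298 not a perfect square). To show equality we compute the minimal polynomial of γ. From γ = √47 + √134: γ^2 = 47 + 2√(6298) + 134 = 181 + 2√(6298), so γ^2 - 181 = 2√(6298); squaring, (γ^2 - 181)^2 = 4·6298, i.e. γ^4 - 362γ^2 + 32761 - 25192 = 0, i.e. γ^4 - 362γ^2 + 7569 = 0. So γ is a root of x^4 - 362x^2 + 7569. This polynomial is irreducible over Q: it has no rational root (each ±√47 ± √134 is irrational), and any factorization into two quadratics over Q would force √(6298) ∈ Q (pairing opposite roots) or √47, √134 ∈ Q (other pairings), all impossible. Hence [Q(γ):Q] = 4 = [Q(√47, √134):Q], so Q(γ) = Q(√47, √134).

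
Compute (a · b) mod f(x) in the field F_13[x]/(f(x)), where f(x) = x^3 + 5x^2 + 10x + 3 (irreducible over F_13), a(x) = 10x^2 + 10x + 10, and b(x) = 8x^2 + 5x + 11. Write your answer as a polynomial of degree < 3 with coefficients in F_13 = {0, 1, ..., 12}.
a · b ≡ 10x^2 + 7x + 10 (mod f(x))

Multiply in F_13[x]: a(x)·b(x) = (10x^2 + 10x + 10)·(8x^2 + 5x + 11) = 2x^4 + 6x^2 + 4x + 6. This has degree ≥ 3, so divide by f(x) over F_13: 2x^4 + 6x^2 + 4x + 6 = (2x + 3)·(x^3 + 5x^2 + 10x + 3) + (10x^2 + 7x + 10). Hence a·b ≡ 10x^2 + 7x + 10 (mod f). (F_13[x]/(f) is a field with 13^3 = 2197 elements since f is irreducible of degree 3.)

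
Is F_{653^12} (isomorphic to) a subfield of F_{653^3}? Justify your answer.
No: F_{653^12} is not a subfield of F_{653^3}

F_{p^m} embeds in F_{p^n} iff m | n. Here 12 ∤ 3 (since 3 = 0·12 + 3 with remainder 3 ≠ 0), so F_{653^12} is not a subfield of F_{653^3}. Equivalently: if it were, the tower law would give 12 = [F_{653^12}:F_653] dividing [F_{653^3}:F_653] = 3, contradiction.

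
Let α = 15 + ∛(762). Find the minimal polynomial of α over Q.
m_α(x) = x^3 - 45x^2 + 675x - 4137

Set β = α - 15 = ∛(762), so β^3 = 762. Then (α - 15)^3 - 762 = 0, i.e. α is a root of g(x) = (x - 15)^3 - 762 = x^3 - 45x^2 + 675x - 4137. Since g(x) = h(x - 15) where h(x) = x^3 - 762, and h is irreducible over Q (because 762 is not a perfect cube, so h has no rational root, and a monic cubic with no rational root is irreducible), g is also irreducible (irreducibility is preserved under the substitution x → x - 15). Hence m_α(x) = x^3 - 45x^2 + 675x - 4137.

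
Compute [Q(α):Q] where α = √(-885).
[Q(α):Q] = 2

[Q(α):Q] equals the degree of the minimal polynomial of α. Here α^2 = -885 and x^2 + 885 is irreducible (d = -885 is squarefree, ≠ 1, hence not a square), so deg(m_α) = 2. Thus [Q(α):Q] = 2.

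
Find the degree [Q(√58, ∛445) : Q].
[Q(√58, ∛445) : Q] = 6

Let L = Q(√58, ∛445). Since Q(√58) ⊂ L and [Q(√58):Q] = 2, the tower law gives 2 | [L:Q]. Likewise Q(∛445) ⊂ L with [Q(∛445):Q] = 3 (because 445 is not a perfect cube), so 3 | [L:Q]. As gcd(2,3) = 1, [L:Q] is divisible by 6. Conversely L is generated over Q by √58 and ∛445, so [L:Q] ≤ 2·3 = 6. Therefore [Q(√58, ∛445) : Q] = 6.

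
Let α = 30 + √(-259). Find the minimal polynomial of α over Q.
m_α(x) = x^2 - 60x + 1159

From α - 30 = √(-259), squaring gives (α - 30)^2 = -259, i.e. α^2 - 60α + 900 = -259, so α^2 - 60α + 1159 = 0. The discriminant of x^2 - 60x + 1159 is (-60)^2 - 4·(1159) = 3600 - 4636 = -1036, and 4·(-259) is not a perfect square in Q since -259 is squarefree and ≠ 1. Hence x^2 - 60x + 1159 is irreducible over Q and is the minimal polynomial of α.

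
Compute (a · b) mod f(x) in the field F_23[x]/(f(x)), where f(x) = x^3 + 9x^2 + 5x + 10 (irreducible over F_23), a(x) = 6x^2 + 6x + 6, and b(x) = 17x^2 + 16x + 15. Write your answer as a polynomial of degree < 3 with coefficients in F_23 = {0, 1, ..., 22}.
a · b ≡ 2x^2 + 6x + 22 (mod f(x))

Multiply in F_23[x]: a(x)·b(x) = (6x^2 + 6x + 6)·(17x^2 + 16x + 15) = 10x^4 + 14x^3 + 12x^2 + 2x + 21. This has degree ≥ 3, so divide by f(x) over F_23: 10x^4 + 14x^3 + 12x^2 + 2x + 21 = (10x + 16)·(x^3 + 9x^2 + 5x + 10) + (2x^2 + 6x + 22). Hence a·b ≡ 2x^2 + 6x + 22 (mod f). (F_23[x]/(f) is a field with 23^3 = 12167 elements since f is irreducible of degree 3.)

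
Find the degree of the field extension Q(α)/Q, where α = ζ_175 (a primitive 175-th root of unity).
[Q(α):Q] = 120

The minimal polynomial of ζ_175 over Q is the 175-th cyclotomic polynomial Φ_175(x), which is irreducible over Q and has degree φ(175) = 120. Hence [Q(α):Q] = φ(175) = 120.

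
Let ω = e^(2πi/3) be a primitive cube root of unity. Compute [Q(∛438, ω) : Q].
[Q(∛438, ω) : Q] = 6

[Q(∛438):Q] = 3 (min poly x^3 - 438, irreducible since 438 is not a perfect cube). [Q(ω):Q] = 2 (min poly x^2 + x + 1). Since Q(∛438) ⊂ R and ω ∉ R, we have ω ∉ Q(∛438), so x^2 + x + 1 remains irreducible over Q(∛438) and [Q(∛438, ω) : Q(∛438)] = 2. By the tower law, [Q(∛438, ω) : Q] = 3 · 2 = 6. (In fact Q(∛438, ω) is the splitting field of x^3 - 438 over Q.)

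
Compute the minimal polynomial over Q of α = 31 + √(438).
m_α(x) = x^2 - 62x + 523

From α - 31 = √(438), squaring gives (α - 31)^2 = 438, i.e. α^2 - 62α + 961 = 438, so α^2 - 62α + 523 = 0. The discriminant of x^2 - 62x + 523 is (-62)^2 - 4·(523) = 3844 - 2092 = 1752, and 4·(438) is not a perfect square in Q since 438 is squarefree and ≠ 1. Hence x^2 - 62x + 523 is irreducible over Q and is the minimal polynomial of α.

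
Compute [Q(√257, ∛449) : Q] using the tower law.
[Q(√257, ∛449) : Q] = 6

Let L = Q(√257, ∛449). Since Q(√257) ⊂ L and [Q(√257):Q] = 2, the tower law gives 2 | [L:Q]. Likewise Q(∛449) ⊂ L with [Q(∛449):Q] = 3 (because 449 is not a perfect cube), so 3 | [L:Q]. As gcd(2,3) = 1, [L:Q] is divisible by 6. Conversely L is generated over Q by √257 and ∛449, so [L:Q] ≤ 2·3 = 6. Therefore [Q(√257, ∛449) : Q] = 6.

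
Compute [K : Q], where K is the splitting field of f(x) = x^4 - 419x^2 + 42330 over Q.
[K : Q] = 4

Solving the quadratic in x^2: x^2 = (419 ± √(419^2 - 4·42330))/2 = (419 ± √6241)/2 = (419 ± 79)/2, giving x^2 = 249 or x^2 = 170. So f(x) = (x^2 - 249)(x^2 - 170) and the roots of f are ±√249, ±√170. Hence the splitting field is K = Q(√249, √170). Since 249 and 170 are distinct squarefree integers > 1, their product 42330 is not a perfect square, so √170 ∉ Q(√249). By the tower law [K:Q] = [Q(√249,√170):Q(√249)] · [Q(√249):Q] = 2 · 2 = 4.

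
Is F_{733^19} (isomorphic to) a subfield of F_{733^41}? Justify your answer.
No: F_{733^19} is not a subfield of F_{733^41}

F_{p^m} embeds in F_{p^n} iff m | n. Here 19 ∤ 41 (since 41 = 2·19 + 3 with remainder 3 ≠ 0), so F_{733^19} is not a subfield of F_{733^41}. Equivalently: if it were, the tower law would give 19 = [F_{733^19}:F_733] dividing [F_{733^41}:F_733] = 41, contradiction.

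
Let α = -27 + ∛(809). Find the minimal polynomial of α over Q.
m_α(x) = x^3 + 81x^2 + 2187x + 18874

Set β = α + 27 = ∛(809), so β^3 = 809. Then (α + 27)^3 - 809 = 0, i.e. α is a root of g(x) = (x + 27)^3 - 809 = x^3 + 81x^2 + 2187x + 18874. Since g(x) = h(x + 27) where h(x) = x^3 - 809, and h is irreducible over Q (because 809 is not a perfect cube, so h has no rational root, and a monic cubic with no rational root is irreducible), g is also irreducible (irreducibility is preserved under the substitution x → x + 27). Hence m_α(x) = x^3 + 81x^2 + 2187x + 18874.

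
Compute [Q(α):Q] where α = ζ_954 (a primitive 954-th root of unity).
[Q(α):Q] = 312

The minimal polynomial of ζ_954 over Q is the 954-th cyclotomic polynomial Φ_954(x), which is irreducible over Q and has degree φ(954) = 312. Hence [Q(α):Q] = φ(954) = 312.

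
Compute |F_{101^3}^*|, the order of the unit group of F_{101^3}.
|F_{101^3}^*| = 1030300

F_{101^3} has 101^3 = 1030301 elements; its multiplicative group consists of all nonzero elements, so |F_{101^3}^*| = 1030301 - 1 = 1030300. (It is cyclic since any finite subgroup of the multiplicative group of a field is cyclic.)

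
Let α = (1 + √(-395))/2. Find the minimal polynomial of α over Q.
m_α(x) = x^2 - x + 99

From 2α - 1 = √(-395), squaring gives (2α - 1)^2 = -395, i.e. 4α^2 - 4α + 1 = -395, so α^2 - α + (1 + 395)/4 = 0. Since -395 ≡ 1 (mod 4), (1 + 395)/4 = 99 ∈ Z. The polynomial x^2 - x + 99 has discriminant 1 - 4·(99) = -395, which is not a perfect square in Q (d = -395 is squarefree and ≠ 1), so x^2 - x + 99 is irreducible over Q. It is the minimal polynomial of α.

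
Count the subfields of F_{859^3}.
F_{859^3} has 2 subfields

The subfields of F_{p^n} are exactly the fields F_{p^d} for d | n (each is the fixed field of the unique index-d subgroup of Gal(F_{p^n}/F_p) ≅ Z/nZ). The divisors of n = 3 are {1, 3}, giving 2 subfields: F_{859^1}, F_{859^3}.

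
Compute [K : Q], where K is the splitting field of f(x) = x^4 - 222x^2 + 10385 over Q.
[K : Q] = 4

Solving the quadratic in x^2: x^2 = (222 ± √(222^2 - 4·10385))/2 = (222 ± √7744)/2 = (222 ± 88)/2, giving x^2 = 155 or x^2 = 67. So f(x) = (x^2 - 155)(x^2 - 67) and the roots of f are ±√155, ±√67. Hence the splitting field is K = Q(√155, √67). Since 155 and 67 are distinct squarefree integers > 1, their product 10385 is not a perfect square, so √67 ∉ Q(√155). By the tower law [K:Q] = [Q(√155,√67):Q(√155)] · [Q(√155):Q] = 2 · 2 = 4.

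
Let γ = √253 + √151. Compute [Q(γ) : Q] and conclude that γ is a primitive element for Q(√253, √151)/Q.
[Q(γ) : Q] = 4 (equivalently, Q(γ) = Q(√253, √151))

Obviously Q(γ) ⊆ Q(√253, √151), and [Q(√253, √151):Q] = 4 (since 253, 151 are distinct squarefree integers > 1 with 38203 not a perfect square). To show equality we compute the minimal polynomial of γ. From γ = √253 + √151: γ^2 = 253 + 2√(38203) + 151 = 404 + 2√(38203), so γ^2 - 404 = 2√(38203); squaring, (γ^2 - 404)^2 = 4·38203, i.e. γ^4 - 808γ^2 + 163216 - 152812 = 0, i.e. γ^4 - 808γ^2 + 10404 = 0. So γ is a root of x^4 - 808x^2 + 10404. This polynomial is irreducible over Q: it has no rational root (each ±√253 ± √151 is irrational), and any factorization into two quadratics over Q would force √(38203) ∈ Q (pairing opposite roots) or √253, √151 ∈ Q (other pairings), all impossible. Hence [Q(γ):Q] = 4 = [Q(√253, √151):Q], so Q(γ) = Q(√253, √151).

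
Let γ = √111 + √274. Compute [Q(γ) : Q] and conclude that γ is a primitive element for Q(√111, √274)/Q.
[Q(γ) : Q] = 4 (equivalently, Q(γ) = Q(√111, √274))

Obviously Q(γ) ⊆ Q(√111, √274), and [Q(√111, √274):Q] = 4 (since 111, 274 are distinct squarefree integers > 1 with 30414 not a perfect square). To show equality we compute the minimal polynomial of γ. From γ = √111 + √274: γ^2 = 111 + 2√(30414) + 274 = 385 + 2√(30414), so γ^2 - 385 = 2√(30414); squaring, (γ^2 - 385)^2 = 4·30414, i.e. γ^4 - 770γ^2 + 148225 - 121656 = 0, i.e. γ^4 - 770γ^2 + 26569 = 0. So γ is a root of x^4 - 770x^2 + 26569. This polynomial is irreducible over Q: it has no rational root (each ±√111 ± √274 is irrational), and any factorization into two quadratics over Q would force √(30414) ∈ Q (pairing opposite roots) or √111, √274 ∈ Q (other pairings), all impossible. Hence [Q(γ):Q] = 4 = [Q(√111, √274):Q], so Q(γ) = Q(√111, √274).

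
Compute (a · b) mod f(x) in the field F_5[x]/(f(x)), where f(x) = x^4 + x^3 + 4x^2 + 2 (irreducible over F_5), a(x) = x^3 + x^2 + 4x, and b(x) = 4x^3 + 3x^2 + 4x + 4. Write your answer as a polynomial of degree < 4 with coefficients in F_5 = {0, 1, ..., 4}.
a · b ≡ 4x^3 + x^2 + 2 (mod f(x))

Multiply in F_5[x]: a(x)·b(x) = (x^3 + x^2 + 4x)·(4x^3 + 3x^2 + 4x + 4) = 4x^6 + 2x^5 + 3x^4 + x. This has degree ≥ 4, so divide by f(x) over F_5: 4x^6 + 2x^5 + 3x^4 + x = (4x^2 + 3x + 4)·(x^4 + x^3 + 4x^2 + 2) + (4x^3 + x^2 + 2). Hence a·b ≡ 4x^3 + x^2 + 2 (mod f). (F_5[x]/(f) is a field with 5^4 = 625 elements since f is irreducible of degree 4.)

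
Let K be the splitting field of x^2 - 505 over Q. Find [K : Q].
[K : Q] = 2

f(x) = x^2 - 505 factors as (x - √505)(x + √505). The splitting field is K = Q(√505). Since 505 is squarefree and > 1, it is not a perfect square, so x^2 - 505 is irreducible over Q and [Q(√505) : Q] = 2. Hence [K : Q] = 2.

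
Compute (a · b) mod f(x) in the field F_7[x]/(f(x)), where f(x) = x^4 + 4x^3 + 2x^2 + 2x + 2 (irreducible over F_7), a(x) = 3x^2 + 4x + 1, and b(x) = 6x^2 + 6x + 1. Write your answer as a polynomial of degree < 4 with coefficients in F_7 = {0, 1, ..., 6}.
a · b ≡ 5x^3 + 4x^2 + 2x (mod f(x))

Multiply in F_7[x]: a(x)·b(x) = (3x^2 + 4x + 1)·(6x^2 + 6x + 1) = 4x^4 + 5x^2 + 3x + 1. This has degree ≥ 4, so divide by f(x) over F_7: 4x^4 + 5x^2 + 3x + 1 = (4)·(x^4 + 4x^3 + 2x^2 + 2x + 2) + (5x^3 + 4x^2 + 2x). Hence a·b ≡ 5x^3 + 4x^2 + 2x (mod f). (F_7[x]/(f) is a field with 7^4 = 2401 elements since f is irreducible of degree 4.)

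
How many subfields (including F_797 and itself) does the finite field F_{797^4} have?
F_{797^4} has 3 subfields

The subfields of F_{p^n} are exactly the fields F_{p^d} for d | n (each is the fixed field of the unique index-d subgroup of Gal(F_{p^n}/F_p) ≅ Z/nZ). The divisors of n = 4 are {1, 2, 4}, giving 3 subfields: F_{797^1}, F_{797^2}, F_{797^4}.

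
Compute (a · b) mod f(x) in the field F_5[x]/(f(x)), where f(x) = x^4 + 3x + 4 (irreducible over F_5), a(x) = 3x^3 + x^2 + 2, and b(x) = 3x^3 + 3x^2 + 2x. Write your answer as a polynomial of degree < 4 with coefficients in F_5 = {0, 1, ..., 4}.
a · b ≡ x^3 + 4x^2 + 4x + 4 (mod f(x))

Multiply in F_5[x]: a(x)·b(x) = (3x^3 + x^2 + 2)·(3x^3 + 3x^2 + 2x) = 4x^6 + 2x^5 + 4x^4 + 3x^3 + x^2 + 4x. This has degree ≥ 4, so divide by f(x) over F_5: 4x^6 + 2x^5 + 4x^4 + 3x^3 + x^2 + 4x = (4x^2 + 2x + 4)·(x^4 + 3x + 4) + (x^3 + 4x^2 + 4x + 4). Hence a·b ≡ x^3 + 4x^2 + 4x + 4 (mod f). (F_5[x]/(f) is a field with 5^4 = 625 elements since f is irreducible of degree 4.)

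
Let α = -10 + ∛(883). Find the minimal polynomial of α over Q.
m_α(x) = x^3 + 30x^2 + 300x + 117

Set β = α + 10 = ∛(883), so β^3 = 883. Then (α + 10)^3 - 883 = 0, i.e. α is a root of g(x) = (x + 10)^3 - 883 = x^3 + 30x^2 + 300x + 117. Since g(x) = h(x + 10) where h(x) = x^3 - 883, and h is irreducible over Q (because 883 is not a perfect cube, so h has no rational root, and a monic cubic with no rational root is irreducible), g is also irreducible (irreducibility is preserved under the substitution x → x + 10). Hence m_α(x) = x^3 + 30x^2 + 300x + 117.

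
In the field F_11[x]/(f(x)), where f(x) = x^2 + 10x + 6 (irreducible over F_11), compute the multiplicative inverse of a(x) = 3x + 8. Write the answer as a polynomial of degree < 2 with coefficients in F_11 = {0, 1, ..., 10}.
a(x)^(-1) ≡ 3x (mod f(x))

Since f is irreducible over F_11, F_11[x]/(f) is a field and a(x) ≠ 0 has an inverse. Apply the extended Euclidean algorithm to f(x) and a(x) in F_11[x]: f(x) = (4x)·a(x) + (6). The last nonzero remainder is the constant 6 = gcd(f, a) in F_11. Back-substituting through the division chain expresses 6 = s(x)·a(x) + t(x)·f(x) with s(x) ≡ 7x (mod f), so (7x)·a(x) ≡ 6 (mod f). Multiplying by 6^(-1) ≡ 2 in F_11 gives a(x)^(-1) ≡ 2·(7x) ≡ 3x (mod f). Check: (3x + 8)·(3x) = 9x^2 + 2x ≡ 1 (mod x^2 + 10x + 6).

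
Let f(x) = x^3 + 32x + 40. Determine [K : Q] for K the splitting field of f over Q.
[K : Q] = 6

By the rational root test, any rational root of the monic integer polynomial f(x) = x^3 + 32x + 40 must be an integer dividing the constant term 40, i.e. one of ±{1, 2, 4, 5, 8, 10, 20, 40}. Evaluating: f(1) = 73, f(-1) = 7, f(2) = 112, f(-2) = -32, f(4) = 232, f(-4) = -152, f(5) = 325, f(-5) = -245, f(8) = 808, f(-8) = -728, f(10) = 1360, f(-10) = -1280, f(20) = 8680, f(-20) = -8600, f(40) = 65320, f(-40) = -65240; none is 0, so f has no rational root and is therefore irreducible over Q (a cubic with no linear factor over a field is irreducible). For an irreducible cubic, the Galois group is A_3 or S_3 according as the discriminant disc(f) = -4a^3 - 27b^2 = -4·(32)^3 - 27·(40)^2 = -174272 is or is not a square in Q. Here disc(f) = -174272 is not a perfect square in Q, so the Galois group of f over Q is not contained in A_3 and must be all of S_3. The splitting field has degree |S_3| = 6 over Q, so [K : Q] = 6.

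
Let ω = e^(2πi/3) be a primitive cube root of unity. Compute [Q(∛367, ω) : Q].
[Q(∛367, ω) : Q] = 6

[Q(∛367):Q] = 3 (min poly x^3 - 367, irreducible since 367 is not a perfect cube). [Q(ω):Q] = 2 (min poly x^2 + x + 1). Since Q(∛367) ⊂ R and ω ∉ R, we have ω ∉ Q(∛367), so x^2 + x + 1 remains irreducible over Q(∛367) and [Q(∛367, ω) : Q(∛367)] = 2. By the tower law, [Q(∛367, ω) : Q] = 3 · 2 = 6. (In fact Q(∛367, ω) is the splitting field of x^3 - 367 over Q.)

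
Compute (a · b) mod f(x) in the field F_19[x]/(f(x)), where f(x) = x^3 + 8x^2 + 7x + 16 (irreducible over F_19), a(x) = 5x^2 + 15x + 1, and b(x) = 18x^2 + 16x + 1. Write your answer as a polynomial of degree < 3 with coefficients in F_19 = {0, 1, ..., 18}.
a · b ≡ 9x^2 + 3x + 12 (mod f(x))

Multiply in F_19[x]: a(x)·b(x) = (5x^2 + 15x + 1)·(18x^2 + 16x + 1) = 14x^4 + 8x^3 + 16x^2 + 12x + 1. This has degree ≥ 3, so divide by f(x) over F_19: 14x^4 + 8x^3 + 16x^2 + 12x + 1 = (14x + 10)·(x^3 + 8x^2 + 7x + 16) + (9x^2 + 3x + 12). Hence a·b ≡ 9x^2 + 3x + 12 (mod f). (F_19[x]/(f) is a field with 19^3 = 6859 elements since f is irreducible of degree 3.)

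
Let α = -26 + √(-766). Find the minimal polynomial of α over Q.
m_α(x) = x^2 + 52x + 1442

From α + 26 = √(-766), squaring gives (α + 26)^2 = -766, i.e. α^2 + 52α + 676 = -766, so α^2 + 52α + 1442 = 0. The discriminant of x^2 + 52x + 1442 is (52)^2 - 4·(1442) = 2704 - 5768 = -3064, and 4·(-766) is not a perfect square in Q since -766 is squarefree and ≠ 1. Hence x^2 + 52x + 1442 is irreducible over Q and is the minimal polynomial of α.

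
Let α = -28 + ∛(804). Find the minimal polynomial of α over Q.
m_α(x) = x^3 + 84x^2 + 2352x + 21148

Set β = α + 28 = ∛(804), so β^3 = 804. Then (α + 28)^3 - 804 = 0, i.e. α is a root of g(x) = (x + 28)^3 - 804 = x^3 + 84x^2 + 2352x + 21148. Since g(x) = h(x + 28) where h(x) = x^3 - 804, and h is irreducible over Q (because 804 is not a perfect cube, so h has no rational root, and a monic cubic with no rational root is irreducible), g is also irreducible (irreducibility is preserved under the substitution x → x + 28). Hence m_α(x) = x^3 + 84x^2 + 2352x + 21148.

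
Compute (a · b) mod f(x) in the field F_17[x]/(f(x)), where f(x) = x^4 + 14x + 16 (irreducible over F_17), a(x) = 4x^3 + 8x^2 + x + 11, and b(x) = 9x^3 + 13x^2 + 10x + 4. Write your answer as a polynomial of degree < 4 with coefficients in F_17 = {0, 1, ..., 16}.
a · b ≡ 10x^3 + 15x^2 + 10 (mod f(x))

Multiply in F_17[x]: a(x)·b(x) = (4x^3 + 8x^2 + x + 11)·(9x^3 + 13x^2 + 10x + 4) = 2x^6 + 5x^5 + 4x^3 + 15x^2 + 12x + 10. This has degree ≥ 4, so divide by f(x) over F_17: 2x^6 + 5x^5 + 4x^3 + 15x^2 + 12x + 10 = (2x^2 + 5x)·(x^4 + 14x + 16) + (10x^3 + 15x^2 + 10). Hence a·b ≡ 10x^3 + 15x^2 + 10 (mod f). (F_17[x]/(f) is a field with 17^4 = 83521 elements since f is irreducible of degree 4.)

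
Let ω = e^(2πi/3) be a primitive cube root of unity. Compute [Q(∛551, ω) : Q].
[Q(∛551, ω) : Q] = 6

[Q(∛551):Q] = 3 (min poly x^3 - 551, irreducible since 551 is not a perfect cube). [Q(ω):Q] = 2 (min poly x^2 + x + 1). Since Q(∛551) ⊂ R and ω ∉ R, we have ω ∉ Q(∛551), so x^2 + x + 1 remains irreducible over Q(∛551) and [Q(∛551, ω) : Q(∛551)] = 2. By the tower law, [Q(∛551, ω) : Q] = 3 · 2 = 6. (In fact Q(∛551, ω) is the splitting field of x^3 - 551 over Q.)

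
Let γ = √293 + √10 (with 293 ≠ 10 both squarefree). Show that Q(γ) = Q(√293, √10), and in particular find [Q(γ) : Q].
[Q(γ) : Q] = 4 (equivalently, Q(γ) = Q(√293, √10))

Obviously Q(γ) ⊆ Q(√293, √10), and [Q(√293, √10):Q] = 4 (since 293, 10 are distinct squarefree integers > 1 with 2930 not a perfect square). To show equality we compute the minimal polynomial of γ. From γ = √293 + √10: γ^2 = 293 + 2√(2930) + 10 = 303 + 2√(2930), so γ^2 - 303 = 2√(2930); squaring, (γ^2 - 303)^2 = 4·2930, i.e. γ^4 - 606γ^2 + 91809 - 11720 = 0, i.e. γ^4 - 606γ^2 + 80089 = 0. So γ is a root of x^4 - 606x^2 + 80089. This polynomial is irreducible over Q: it has no rational root (each ±√293 ± √10 is irrational), and any factorization into two quadratics over Q would force √(2930) ∈ Q (pairing opposite roots) or √293, √10 ∈ Q (other pairings), all impossible. Hence [Q(γ):Q] = 4 = [Q(√293, √10):Q], so Q(γ) = Q(√293, √10).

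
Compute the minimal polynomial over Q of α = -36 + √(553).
m_α(x) = x^2 + 72x + 743

From α + 36 = √(553), squaring gives (α + 36)^2 = 553, i.e. α^2 + 72α + 1296 = 553, so α^2 + 72α + 743 = 0. The discriminant of x^2 + 72x + 743 is (72)^2 - 4·(743) = 5184 - 2972 = 2212, and 4·(553) is not a perfect square in Q since 553 is squarefree and ≠ 1. Hence x^2 + 72x + 743 is irreducible over Q and is the minimal polynomial of α.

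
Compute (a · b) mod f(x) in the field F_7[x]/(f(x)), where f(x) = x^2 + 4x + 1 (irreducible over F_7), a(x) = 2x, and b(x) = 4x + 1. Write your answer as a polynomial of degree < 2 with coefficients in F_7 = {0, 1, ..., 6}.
a · b ≡ 5x + 6 (mod f(x))

Multiply in F_7[x]: a(x)·b(x) = (2x)·(4x + 1) = x^2 + 2x. This has degree ≥ 2, so divide by f(x) over F_7: x^2 + 2x = (1)·(x^2 + 4x + 1) + (5x + 6). Hence a·b ≡ 5x + 6 (mod f). (F_7[x]/(f) is a field with 7^2 = 49 elements since f is irreducible of degree 2.)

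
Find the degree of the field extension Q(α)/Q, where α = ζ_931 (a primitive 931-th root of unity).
[Q(α):Q] = 756

The minimal polynomial of ζ_931 over Q is the 931-th cyclotomic polynomial Φ_931(x), which is irreducible over Q and has degree φ(931) = 756. Hence [Q(α):Q] = φ(931) = 756.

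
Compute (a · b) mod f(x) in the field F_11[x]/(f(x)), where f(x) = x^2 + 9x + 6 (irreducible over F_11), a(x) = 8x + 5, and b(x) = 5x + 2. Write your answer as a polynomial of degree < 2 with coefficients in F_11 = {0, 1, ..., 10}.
a · b ≡ 1 (mod f(x))

Multiply in F_11[x]: a(x)·b(x) = (8x + 5)·(5x + 2) = 7x^2 + 8x + 10. This has degree ≥ 2, so divide by f(x) over F_11: 7x^2 + 8x + 10 = (7)·(x^2 + 9x + 6) + (1). Hence a·b ≡ 1 (mod f). (F_11[x]/(f) is a field with 11^2 = 121 elements since f is irreducible of degree 2.)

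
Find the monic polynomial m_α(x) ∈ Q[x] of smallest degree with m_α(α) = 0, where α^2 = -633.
m_α(x) = x^2 + 633

α satisfies α^2 + 633 = 0, so x^2 + 633 annihilates α. Since d = -633 is squarefree and ≠ 1, it is not a perfect square in Q, so x^2 + 633 has no rational root and is therefore irreducible over Q (a degree-2 polynomial over a field is irreducible iff it has no root). Hence m_α(x) = x^2 + 633.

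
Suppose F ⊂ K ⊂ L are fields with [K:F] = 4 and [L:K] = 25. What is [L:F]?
[L:F] = 100

The tower law says that for any tower of field extensions F ⊂ K ⊂ L with finite degrees, [L:F] = [L:K] · [K:F]. Here this gives [L:F] = 25 · 4 = 100.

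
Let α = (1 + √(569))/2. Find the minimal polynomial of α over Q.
m_α(x) = x^2 - x - 142

From 2α - 1 = √(569), squaring gives (2α - 1)^2 = 569, i.e. 4α^2 - 4α + 1 = 569, so α^2 - α + (1 - 569)/4 = 0. Since 569 ≡ 1 (mod 4), (1 - 569)/4 = -142 ∈ Z. The polynomial x^2 - x - 142 has discriminant 1 - 4·(-142) = 569, which is not a perfect square in Q (d = 569 is squarefree and ≠ 1), so x^2 - x - 142 is irreducible over Q. It is the minimal polynomial of α.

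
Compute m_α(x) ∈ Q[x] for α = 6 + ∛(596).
m_α(x) = x^3 - 18x^2 + 108x - 812

Set β = α - 6 = ∛(596), so β^3 = 596. Then (α - 6)^3 - 596 = 0, i.e. α is a root of g(x) = (x - 6)^3 - 596 = x^3 - 18x^2 + 108x - 812. Since g(x) = h(x - 6) where h(x) = x^3 - 596, and h is irreducible over Q (because 596 is not a perfect cube, so h has no rational root, and a monic cubic with no rational root is irreducible), g is also irreducible (irreducibility is preserved under the substitution x → x - 6). Hence m_α(x) = x^3 - 18x^2 + 108x - 812.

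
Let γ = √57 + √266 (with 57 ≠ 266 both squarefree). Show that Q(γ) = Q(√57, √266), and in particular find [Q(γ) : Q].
[Q(γ) : Q] = 4 (equivalently, Q(γ) = Q(√57, √266))

Obviously Q(γ) ⊆ Q(√57, √266), and [Q(√57, √266):Q] = 4 (since 57, 266 are distinct squarefree integers > 1 with 15162 not a perfect square). To show equality we compute the minimal polynomial of γ. From γ = √57 + √266: γ^2 = 57 + 2√(15162) + 266 = 323 + 2√(15162), so γ^2 - 323 = 2√(15162); squaring, (γ^2 - 323)^2 = 4·15162, i.e. γ^4 - 646γ^2 + 104329 - 60648 = 0, i.e. γ^4 - 646γ^2 + 43681 = 0. So γ is a root of x^4 - 646x^2 + 43681. This polynomial is irreducible over Q: it has no rational root (each ±√57 ± √266 is irrational), and any factorization into two quadratics over Q would force √(15162) ∈ Q (pairing opposite roots) or √57, √266 ∈ Q (other pairings), all impossible. Hence [Q(γ):Q] = 4 = [Q(√57, √266):Q], so Q(γ) = Q(√57, √266).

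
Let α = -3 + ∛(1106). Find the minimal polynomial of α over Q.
m_α(x) = x^3 + 9x^2 + 27x - 1079

Set β = α + 3 = ∛(1106), so β^3 = 1106. Then (α + 3)^3 - 1106 = 0, i.e. α is a root of g(x) = (x + 3)^3 - 1106 = x^3 + 9x^2 + 27x - 1079. Since g(x) = h(x + 3) where h(x) = x^3 - 1106, and h is irreducible over Q (because 1106 is not a perfect cube, so h has no rational root, and a monic cubic with no rational root is irreducible), g is also irreducible (irreducibility is preserved under the substitution x → x + 3). Hence m_α(x) = x^3 + 9x^2 + 27x - 1079.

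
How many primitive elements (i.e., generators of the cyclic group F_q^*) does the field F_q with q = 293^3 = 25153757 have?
There are φ(25153756) = 12404448 primitive elements

F_q^* is cyclic of order q - 1 = 25153756. A cyclic group of order m has exactly φ(m) generators. Here m = 25153756 = 2^2 · 73 · 86143, so the number of primitive elements is φ(25153756) = 12404448.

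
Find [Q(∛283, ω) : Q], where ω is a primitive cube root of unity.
[Q(∛283, ω) : Q] = 6

[Q(∛283):Q] = 3 (min poly x^3 - 283, irreducible since 283 is not a perfect cube). [Q(ω):Q] = 2 (min poly x^2 + x + 1). Since Q(∛283) ⊂ R and ω ∉ R, we have ω ∉ Q(∛283), so x^2 + x + 1 remains irreducible over Q(∛283) and [Q(∛283, ω) : Q(∛283)] = 2. By the tower law, [Q(∛283, ω) : Q] = 3 · 2 = 6. (In fact Q(∛283, ω) is the splitting field of x^3 - 283 over Q.)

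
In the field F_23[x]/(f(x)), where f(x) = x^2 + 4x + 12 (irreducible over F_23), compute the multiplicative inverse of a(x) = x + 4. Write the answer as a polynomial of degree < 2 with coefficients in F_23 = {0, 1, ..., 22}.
a(x)^(-1) ≡ 21x (mod f(x))

Since f is irreducible over F_23, F_23[x]/(f) is a field and a(x) ≠ 0 has an inverse. Apply the extended Euclidean algorithm to f(x) and a(x) in F_23[x]: f(x) = (x)·a(x) + (12). The last nonzero remainder is the constant 12 = gcd(f, a) in F_23. Back-substituting through the division chain expresses 12 = s(x)·a(x) + t(x)·f(x) with s(x) ≡ 22x (mod f), so (22x)·a(x) ≡ 12 (mod f). Multiplying by 12^(-1) ≡ 2 in F_23 gives a(x)^(-1) ≡ 2·(22x) ≡ 21x (mod f). Check: (x + 4)·(21x) = 21x^2 + 15x ≡ 1 (mod x^2 + 4x + 12).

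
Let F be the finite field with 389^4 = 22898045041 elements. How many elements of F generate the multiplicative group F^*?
There are φ(22898045040) = 5383913472 primitive elements

F_q^* is cyclic of order q - 1 = 22898045040. A cyclic group of order m has exactly φ(m) generators. Here m = 22898045040 = 2^4 · 3 · 5 · 13 · 29 · 97 · 2609, so the number of primitive elements is φ(22898045040) = 5383913472.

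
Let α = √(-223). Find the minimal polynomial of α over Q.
m_α(x) = x^2 + 223

α satisfies α^2 + 223 = 0, so x^2 + 223 annihilates α. Since d = -223 is squarefree and ≠ 1, it is not a perfect square in Q, so x^2 + 223 has no rational root and is therefore irreducible over Q (a degree-2 polynomial over a field is irreducible iff it has no root). Hence m_α(x) = x^2 + 223.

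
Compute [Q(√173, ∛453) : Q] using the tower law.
[Q(√173, ∛453) : Q] = 6

Let L = Q(√173, ∛453). Since Q(√173) ⊂ L and [Q(√173):Q] = 2, the tower law gives 2 | [L:Q]. Likewise Q(∛453) ⊂ L with [Q(∛453):Q] = 3 (because 453 is not a perfect cube), so 3 | [L:Q]. As gcd(2,3) = 1, [L:Q] is divisible by 6. Conversely L is generated over Q by √173 and ∛453, so [L:Q] ≤ 2·3 = 6. Therefore [Q(√173, ∛453) : Q] = 6.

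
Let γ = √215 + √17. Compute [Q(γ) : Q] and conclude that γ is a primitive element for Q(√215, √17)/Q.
[Q(γ) : Q] = 4 (equivalently, Q(γ) = Q(√215, √17))

Obviously Q(γ) ⊆ Q(√215, √17), and [Q(√215, √17):Q] = 4 (since 215, 17 are distinct squarefree integers > 1 with 3655 not a perfect square). To show equality we compute the minimal polynomial of γ. From γ = √215 + √17: γ^2 = 215 + 2√(3655) + 17 = 232 + 2√(3655), so γ^2 - 232 = 2√(3655); squaring, (γ^2 - 232)^2 = 4·3655, i.e. γ^4 - 464γ^2 + 53824 - 14620 = 0, i.e. γ^4 - 464γ^2 + 39204 = 0. So γ is a root of x^4 - 464x^2 + 39204. This polynomial is irreducible over Q: it has no rational root (each ±√215 ± √17 is irrational), and any factorization into two quadratics over Q would force √(3655) ∈ Q (pairing opposite roots) or √215, √17 ∈ Q (other pairings), all impossible. Hence [Q(γ):Q] = 4 = [Q(√215, √17):Q], so Q(γ) = Q(√215, √17).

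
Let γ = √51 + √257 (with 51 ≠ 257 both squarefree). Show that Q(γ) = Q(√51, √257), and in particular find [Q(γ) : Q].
[Q(γ) : Q] = 4 (equivalently, Q(γ) = Q(√51, √257))

Obviously Q(γ) ⊆ Q(√51, √257), and [Q(√51, √257):Q] = 4 (since 51, 257 are distinct squarefree integers > 1 with 13107 not a perfect square). To show equality we compute the minimal polynomial of γ. From γ = √51 + √257: γ^2 = 51 + 2√(13107) + 257 = 308 + 2√(13107), so γ^2 - 308 = 2√(13107); squaring, (γ^2 - 308)^2 = 4·13107, i.e. γ^4 - 616γ^2 + 94864 - 52428 = 0, i.e. γ^4 - 616γ^2 + 42436 = 0. So γ is a root of x^4 - 616x^2 + 42436. This polynomial is irreducible over Q: it has no rational root (each ±√51 ± √257 is irrational), and any factorization into two quadratics over Q would force √(13107) ∈ Q (pairing opposite roots) or √51, √257 ∈ Q (other pairings), all impossible. Hence [Q(γ):Q] = 4 = [Q(√51, √257):Q], so Q(γ) = Q(√51, √257).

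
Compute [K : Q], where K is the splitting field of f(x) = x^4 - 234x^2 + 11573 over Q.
[K : Q] = 4

Solving the quadratic in x^2: x^2 = (234 ± √(234^2 - 4·11573))/2 = (234 ± √8464)/2 = (234 ± 92)/2, giving x^2 = 71 or x^2 = 163. So f(x) = (x^2 - 71)(x^2 - 163) and the roots of f are ±√71, ±√163. Hence the splitting field is K = Q(√71, √163). Since 71 and 163 are distinct squarefree integers > 1, their product 11573 is not a perfect square, so √163 ∉ Q(√71). By the tower law [K:Q] = [Q(√71,√163):Q(√71)] · [Q(√71):Q] = 2 · 2 = 4.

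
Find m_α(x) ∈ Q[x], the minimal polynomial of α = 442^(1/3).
m_α(x) = x^3 - 442

α satisfies α^3 = 442, so x^3 - 442 annihilates α. By the rational root test, a rational root p/q (in lowest terms) of x^3 - 442 would satisfy p^3 = 442 q^3, forcing q = 1 and p^3 = 442; but 442 is not a perfect cube, contradiction. A monic cubic over Q with no rational root is irreducible (any nontrivial factorization would include a linear factor). Hence x^3 - 442 is the minimal polynomial of α, and in particular [Q(α):Q] = 3.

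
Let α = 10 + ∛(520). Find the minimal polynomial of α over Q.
m_α(x) = x^3 - 30x^2 + 300x - 1520

Set β = α - 10 = ∛(520), so β^3 = 520. Then (α - 10)^3 - 520 = 0, i.e. α is a root of g(x) = (x - 10)^3 - 520 = x^3 - 30x^2 + 300x - 1520. Since g(x) = h(x - 10) where h(x) = x^3 - 520, and h is irreducible over Q (because 520 is not a perfect cube, so h has no rational root, and a monic cubic with no rational root is irreducible), g is also irreducible (irreducibility is preserved under the substitution x → x - 10). Hence m_α(x) = x^3 - 30x^2 + 300x - 1520.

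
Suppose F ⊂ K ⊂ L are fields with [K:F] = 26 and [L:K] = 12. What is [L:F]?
[L:F] = 312

The tower law says that for any tower of field extensions F ⊂ K ⊂ L with finite degrees, [L:F] = [L:K] · [K:F]. Here this gives [L:F] = 12 · 26 = 312.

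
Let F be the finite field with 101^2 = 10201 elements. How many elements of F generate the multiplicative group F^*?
There are φ(10200) = 2560 primitive elements

F_q^* is cyclic of order q - 1 = 10200. A cyclic group of order m has exactly φ(m) generators. Here m = 10200 = 2^3 · 3 · 5^2 · 17, so the number of primitive elements is φ(10200) = 2560.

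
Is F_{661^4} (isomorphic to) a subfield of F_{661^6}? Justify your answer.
No: F_{661^4} is not a subfield of F_{661^6}

F_{p^m} embeds in F_{p^n} iff m | n. Here 4 ∤ 6 (since 6 = 1·4 + 2 with remainder 2 ≠ 0), so F_{661^4} is not a subfield of F_{661^6}. Equivalently: if it were, the tower law would give 4 = [F_{661^4}:F_661] dividing [F_{661^6}:F_661] = 6, contradiction.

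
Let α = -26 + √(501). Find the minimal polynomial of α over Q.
m_α(x) = x^2 + 52x + 175

From α + 26 = √(501), squaring gives (α + 26)^2 = 501, i.e. α^2 + 52α + 676 = 501, so α^2 + 52α + 175 = 0. The discriminant of x^2 + 52x + 175 is (52)^2 - 4·(175) = 2704 - 700 = 2004, and 4·(501) is not a perfect square in Q since 501 is squarefree and ≠ 1. Hence x^2 + 52x + 175 is irreducible over Q and is the minimal polynomial of α.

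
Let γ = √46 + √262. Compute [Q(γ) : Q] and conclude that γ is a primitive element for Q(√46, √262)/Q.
[Q(γ) : Q] = 4 (equivalently, Q(γ) = Q(√46, √262))

Obviously Q(γ) ⊆ Q(√46, √262), and [Q(√46, √262):Q] = 4 (since 46, 262 are distinct squarefree integers > 1 with 12052 not a perfect square). To show equality we compute the minimal polynomial of γ. From γ = √46 + √262: γ^2 = 46 + 2√(12052) + 262 = 308 + 2√(12052), so γ^2 - 308 = 2√(12052); squaring, (γ^2 - 308)^2 = 4·12052, i.e. γ^4 - 616γ^2 + 94864 - 48208 = 0, i.e. γ^4 - 616γ^2 + 46656 = 0. So γ is a root of x^4 - 616x^2 + 46656. This polynomial is irreducible over Q: it has no rational root (each ±√46 ± √262 is irrational), and any factorization into two quadratics over Q would force √(12052) ∈ Q (pairing opposite roots) or √46, √262 ∈ Q (other pairings), all impossible. Hence [Q(γ):Q] = 4 = [Q(√46, √262):Q], so Q(γ) = Q(√46, √262).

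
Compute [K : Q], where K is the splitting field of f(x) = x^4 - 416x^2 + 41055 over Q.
[K : Q] = 4

Solving the quadratic in x^2: x^2 = (416 ± √(416^2 - 4·41055))/2 = (416 ± √8836)/2 = (416 ± 94)/2, giving x^2 = 255 or x^2 = 161. So f(x) = (x^2 - 255)(x^2 - 161) and the roots of f are ±√255, ±√161. Hence the splitting field is K = Q(√255, √161). Since 255 and 161 are distinct squarefree integers > 1, their product 41055 is not a perfect square, so √161 ∉ Q(√255). By the tower law [K:Q] = [Q(√255,√161):Q(√255)] · [Q(√255):Q] = 2 · 2 = 4.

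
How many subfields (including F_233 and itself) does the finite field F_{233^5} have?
F_{233^5} has 2 subfields

The subfields of F_{p^n} are exactly the fields F_{p^d} for d | n (each is the fixed field of the unique index-d subgroup of Gal(F_{p^n}/F_p) ≅ Z/nZ). The divisors of n = 5 are {1, 5}, giving 2 subfields: F_{233^1}, F_{233^5}.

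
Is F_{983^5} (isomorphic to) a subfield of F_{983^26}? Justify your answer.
No: F_{983^5} is not a subfield of F_{983^26}

F_{p^m} embeds in F_{p^n} iff m | n. Here 5 ∤ 26 (since 26 = 5·5 + 1 with remainder 1 ≠ 0), so F_{983^5} is not a subfield of F_{983^26}. Equivalently: if it were, the tower law would give 5 = [F_{983^5}:F_983] dividing [F_{983^26}:F_983] = 26, contradiction.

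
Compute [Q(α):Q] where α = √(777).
[Q(α):Q] = 2

[Q(α):Q] equals the degree of the minimal polynomial of α. Here α^2 = 777 and x^2 - 777 is irreducible (d = 777 is squarefree, ≠ 1, hence not a square), so deg(m_α) = 2. Thus [Q(α):Q] = 2.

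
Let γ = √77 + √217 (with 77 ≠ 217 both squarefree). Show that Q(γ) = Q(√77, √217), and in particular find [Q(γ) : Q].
[Q(γ) : Q] = 4 (equivalently, Q(γ) = Q(√77, √217))

Obviously Q(γ) ⊆ Q(√77, √217), and [Q(√77, √217):Q] = 4 (since 77, 217 are distinct squarefree integers > 1 with 16709 not a perfect square). To show equality we compute the minimal polynomial of γ. From γ = √77 + √217: γ^2 = 77 + 2√(16709) + 217 = 294 + 2√(16709), so γ^2 - 294 = 2√(16709); squaring, (γ^2 - 294)^2 = 4·16709, i.e. γ^4 - 588γ^2 + 86436 - 66836 = 0, i.e. γ^4 - 588γ^2 + 19600 = 0. So γ is a root of x^4 - 588x^2 + 19600. This polynomial is irreducible over Q: it has no rational root (each ±√77 ± √217 is irrational), and any factorization into two quadratics over Q would force √(16709) ∈ Q (pairing opposite roots) or √77, √217 ∈ Q (other pairings), all impossible. Hence [Q(γ):Q] = 4 = [Q(√77, √217):Q], so Q(γ) = Q(√77, √217).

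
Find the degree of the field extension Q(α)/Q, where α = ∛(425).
[Q(α):Q] = 3

The minimal polynomial of α is x^3 - 425, irreducible over Q since 425 is not a perfect cube (so x^3 - 425 has no rational root). Hence [Q(α):Q] = deg(m_α) = 3.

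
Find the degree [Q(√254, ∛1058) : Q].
[Q(√254, ∛1058) : Q] = 6

Let L = Q(√254, ∛1058). Since Q(√254) ⊂ L and [Q(√254):Q] = 2, the tower law gives 2 | [L:Q]. Likewise Q(∛1058) ⊂ L with [Q(∛1058):Q] = 3 (because 1058 is not a perfect cube), so 3 | [L:Q]. As gcd(2,3) = 1, [L:Q] is divisible by 6. Conversely L is generated over Q by √254 and ∛1058, so [L:Q] ≤ 2·3 = 6. Therefore [Q(√254, ∛1058) : Q] = 6.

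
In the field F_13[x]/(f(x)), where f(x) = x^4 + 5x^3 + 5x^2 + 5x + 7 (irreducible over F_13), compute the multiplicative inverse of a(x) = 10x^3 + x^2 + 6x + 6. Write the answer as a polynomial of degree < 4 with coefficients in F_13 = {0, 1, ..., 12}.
a(x)^(-1) ≡ 9x^3 + 2x^2 + 10x + 7 (mod f(x))

Since f is irreducible over F_13, F_13[x]/(f) is a field and a(x) ≠ 0 has an inverse. Apply the extended Euclidean algorithm to f(x) and a(x) in F_13[x]: f(x) = (4x + 4)·a(x) + (3x^2 + 9x + 9);  a(x) = (12x + 12)·(3x^2 + 9x + 9) + (11x + 2);  (3x^2 + 9x + 9) = (5x + 7)·(11x + 2) + (8). The last nonzero remainder is the constant 8 = gcd(f, a) in F_13. Back-substituting through the division chain expresses 8 = s(x)·a(x) + t(x)·f(x) with s(x) ≡ 7x^3 + 3x^2 + 2x + 4 (mod f), so (7x^3 + 3x^2 + 2x + 4)·a(x) ≡ 8 (mod f). Multiplying by 8^(-1) ≡ 5 in F_13 gives a(x)^(-1) ≡ 5·(7x^3 + 3x^2 + 2x + 4) ≡ 9x^3 + 2x^2 + 10x + 7 (mod f). Check: (10x^3 + x^2 + 6x + 6)·(9x^3 + 2x^2 + 10x + 7) = 12x^6 + 3x^5 + 3x^3 + x^2 + 11x + 3 ≡ 1 (mod x^4 + 5x^3 + 5x^2 + 5x + 7).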